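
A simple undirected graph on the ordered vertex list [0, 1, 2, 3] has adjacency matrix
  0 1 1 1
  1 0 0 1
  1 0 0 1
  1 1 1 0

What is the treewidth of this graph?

A width-2 tree decomposition is:
Bags: B1 = {0, 1, 3}  B2 = {0, 2, 3}
Tree: B1–B2
Each bag holds 3 vertices, so the decomposition has width 2, which upper-bounds the treewidth. For the lower bound, the 3 vertices {0, 1, 3} are pairwise adjacent, and any tree decomposition puts a clique entirely inside one bag — forcing width ≥ 2. The upper and lower bounds meet at 2, so that is the treewidth.

2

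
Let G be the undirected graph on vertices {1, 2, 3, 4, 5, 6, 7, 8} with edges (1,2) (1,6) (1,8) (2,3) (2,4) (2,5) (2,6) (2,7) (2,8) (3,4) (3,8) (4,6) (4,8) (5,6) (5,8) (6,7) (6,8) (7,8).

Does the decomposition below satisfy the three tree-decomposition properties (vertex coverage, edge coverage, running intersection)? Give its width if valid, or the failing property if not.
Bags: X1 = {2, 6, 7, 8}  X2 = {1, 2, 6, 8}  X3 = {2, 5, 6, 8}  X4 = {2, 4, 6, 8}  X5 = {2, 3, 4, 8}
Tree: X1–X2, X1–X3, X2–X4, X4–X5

Yes; width 3.

Every vertex of G appears in some bag (union = {1, 2, 3, 4, 5, 6, 7, 8}); every edge is covered by a bag; and for each vertex v the set of bags containing v is connected in the bag tree. The decomposition is therefore valid. The largest bag has 4 vertices, so the width is 3.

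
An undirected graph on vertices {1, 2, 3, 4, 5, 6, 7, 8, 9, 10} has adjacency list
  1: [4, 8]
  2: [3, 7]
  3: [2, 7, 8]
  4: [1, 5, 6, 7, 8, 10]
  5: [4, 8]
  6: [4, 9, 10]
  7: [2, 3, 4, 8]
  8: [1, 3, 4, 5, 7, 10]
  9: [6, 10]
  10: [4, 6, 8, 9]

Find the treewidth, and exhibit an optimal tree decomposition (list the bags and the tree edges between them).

Treewidth 2.
One optimal decomposition is:
Bags: B1 = {4, 7, 8}  B2 = {1, 4, 8}  B3 = {3, 7, 8}  B4 = {4, 8, 10}  B5 = {2, 3, 7}  B6 = {4, 6, 10}  B7 = {6, 9, 10}  B8 = {4, 5, 8}
Tree: B1–B2, B1–B3, B1–B4, B3–B5, B4–B6, B6–B7, B2–B8

Each bag holds 3 vertices, so the decomposition has width 2, which upper-bounds the treewidth. Conversely, {6, 9, 10} is a clique of size 3, and the vertices of any clique must share a bag in every tree decomposition; so some bag has ≥ 3 vertices and tw(G) ≥ 2. Combining the bounds, tw(G) = 2.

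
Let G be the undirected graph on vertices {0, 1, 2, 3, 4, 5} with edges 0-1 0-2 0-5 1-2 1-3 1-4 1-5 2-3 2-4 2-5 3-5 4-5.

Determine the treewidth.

3

A width-3 tree decomposition is:
Bags: B1 = {0, 1, 2, 5}  B2 = {1, 2, 4, 5}  B3 = {1, 2, 3, 5}
Tree: B1–B2, B1–B3
Each bag holds 4 vertices, so the decomposition has width 3, which upper-bounds the treewidth. On the other hand G contains the 4-clique {0, 1, 2, 5}. A clique must lie in a single bag of any decomposition, so no decomposition can have width below 3. Therefore the treewidth is 3.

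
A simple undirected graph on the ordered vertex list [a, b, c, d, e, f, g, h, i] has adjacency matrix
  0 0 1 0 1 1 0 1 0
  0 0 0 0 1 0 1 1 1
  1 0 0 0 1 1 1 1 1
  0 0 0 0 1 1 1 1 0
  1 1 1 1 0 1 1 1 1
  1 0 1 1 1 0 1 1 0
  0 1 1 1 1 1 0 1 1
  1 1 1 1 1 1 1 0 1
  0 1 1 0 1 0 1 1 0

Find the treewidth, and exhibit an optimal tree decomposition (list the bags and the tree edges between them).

The largest bag has 5 vertices, giving width 4; this decomposition certifies tw(G) ≤ 4. For the lower bound, the 5 vertices {d, e, f, g, h} are pairwise adjacent, and any tree decomposition puts a clique entirely inside one bag — forcing width ≥ 4. Hence tw(G) = 4 exactly.

Treewidth 4.
One such decomposition:
Bags: B1 = {c, e, f, g, h}  B2 = {c, e, g, h, i}  B3 = {b, e, g, h, i}  B4 = {a, c, e, f, h}  B5 = {d, e, f, g, h}
Tree: B1–B2, B2–B3, B1–B4, B1–B5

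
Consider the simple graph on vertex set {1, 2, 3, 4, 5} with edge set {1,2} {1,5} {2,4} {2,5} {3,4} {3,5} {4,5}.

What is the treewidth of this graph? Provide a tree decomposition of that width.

Treewidth 2.
One such decomposition:
Bags: B1 = {2, 4, 5}  B2 = {3, 4, 5}  B3 = {1, 2, 5}
Tree: B1–B2, B1–B3

Every bag has size at most 3, so the width is 3 − 1 = 2 and tw(G) ≤ 2. On the other hand G contains the 3-clique {1, 2, 5}. A clique must lie in a single bag of any decomposition, so no decomposition can have width below 2. The upper and lower bounds meet at 2, so that is the treewidth.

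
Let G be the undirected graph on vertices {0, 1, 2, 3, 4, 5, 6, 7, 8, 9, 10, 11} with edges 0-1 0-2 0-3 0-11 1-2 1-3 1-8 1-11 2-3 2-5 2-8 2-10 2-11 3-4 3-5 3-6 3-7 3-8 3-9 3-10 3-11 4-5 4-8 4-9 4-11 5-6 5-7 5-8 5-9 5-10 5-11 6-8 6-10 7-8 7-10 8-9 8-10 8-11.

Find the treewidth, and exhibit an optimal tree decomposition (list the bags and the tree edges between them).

Every bag has size at most 5, so the width is 5 − 1 = 4 and tw(G) ≤ 4. For the lower bound, the 5 vertices {0, 1, 2, 3, 11} are pairwise adjacent, and any tree decomposition puts a clique entirely inside one bag — forcing width ≥ 4. The upper and lower bounds meet at 4, so that is the treewidth.

Treewidth 4.
One such decomposition:
Bags: B1 = {2, 3, 5, 8, 11}  B2 = {3, 4, 5, 8, 11}  B3 = {3, 4, 5, 8, 9}  B4 = {2, 3, 5, 8, 10}  B5 = {3, 5, 7, 8, 10}  B6 = {1, 2, 3, 8, 11}  B7 = {0, 1, 2, 3, 11}  B8 = {3, 5, 6, 8, 10}
Tree: B1–B2, B2–B3, B1–B4, B4–B5, B1–B6, B6–B7, B4–B8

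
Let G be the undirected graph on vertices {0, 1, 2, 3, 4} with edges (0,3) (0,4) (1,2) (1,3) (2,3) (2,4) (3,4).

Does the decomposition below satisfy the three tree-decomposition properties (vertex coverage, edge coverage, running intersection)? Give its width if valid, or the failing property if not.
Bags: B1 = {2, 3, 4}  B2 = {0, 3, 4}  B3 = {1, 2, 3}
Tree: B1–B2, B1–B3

Checking the three conditions: (i) the bags cover all of {0, 1, 2, 3, 4}; (ii) for each edge, some bag contains both endpoints; (iii) the bags containing any fixed vertex form a subtree. All hold, so the decomposition is valid with width 3 − 1 = 2.

Yes; width 2.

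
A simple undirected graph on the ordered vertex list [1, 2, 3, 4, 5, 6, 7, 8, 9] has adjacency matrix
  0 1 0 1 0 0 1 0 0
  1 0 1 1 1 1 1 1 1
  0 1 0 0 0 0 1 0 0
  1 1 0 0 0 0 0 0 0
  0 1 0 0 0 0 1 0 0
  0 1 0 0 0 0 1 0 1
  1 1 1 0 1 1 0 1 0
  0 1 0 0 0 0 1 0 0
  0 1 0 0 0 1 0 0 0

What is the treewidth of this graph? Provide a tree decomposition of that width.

Treewidth 2.
Bags: B1 = {1, 2, 4}  B2 = {1, 2, 7}  B3 = {2, 6, 7}  B4 = {2, 7, 8}  B5 = {2, 3, 7}  B6 = {2, 6, 9}  B7 = {2, 5, 7}
Tree: B1–B2, B2–B3, B3–B4, B3–B5, B3–B6, B2–B7

Every bag has size at most 3, so the width is 3 − 1 = 2 and tw(G) ≤ 2. On the other hand G contains the 3-clique {2, 6, 9}. A clique must lie in a single bag of any decomposition, so no decomposition can have width below 2. Therefore the treewidth is 2.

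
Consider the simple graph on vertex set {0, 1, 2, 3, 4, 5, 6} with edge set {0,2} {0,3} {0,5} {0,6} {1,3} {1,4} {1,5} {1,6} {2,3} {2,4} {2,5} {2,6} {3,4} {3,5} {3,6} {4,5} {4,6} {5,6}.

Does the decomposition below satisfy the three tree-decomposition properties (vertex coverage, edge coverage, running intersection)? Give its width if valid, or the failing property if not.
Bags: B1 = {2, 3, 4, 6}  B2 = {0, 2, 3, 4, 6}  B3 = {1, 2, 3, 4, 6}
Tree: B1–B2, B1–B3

A tree decomposition must satisfy three properties: every vertex lies in some bag; for every edge, both endpoints lie together in some bag; and for every vertex, the bags containing it form a connected subtree. Here vertex 5 appears in no bag, so the decomposition is invalid.

No — vertex 5 appears in no bag.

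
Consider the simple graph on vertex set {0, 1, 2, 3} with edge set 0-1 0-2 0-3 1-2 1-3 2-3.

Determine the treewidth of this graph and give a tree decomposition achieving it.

A single bag containing all 4 vertices is trivially a valid decomposition of width 3. Conversely, {0, 1, 2, 3} is a clique of size 4, and the vertices of any clique must share a bag in every tree decomposition; so some bag has ≥ 4 vertices and tw(G) ≥ 3. Therefore the treewidth is 3.

Treewidth 3.
One such decomposition:
Bags: B1 = {0, 1, 2, 3}
Tree: (single bag)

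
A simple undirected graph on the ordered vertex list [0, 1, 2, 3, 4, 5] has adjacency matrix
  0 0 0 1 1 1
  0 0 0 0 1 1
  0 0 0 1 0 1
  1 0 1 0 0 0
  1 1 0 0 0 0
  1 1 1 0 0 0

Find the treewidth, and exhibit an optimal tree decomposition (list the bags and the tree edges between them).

The largest bag has 3 vertices, giving width 2; this decomposition certifies tw(G) ≤ 2. The edges 3–2–5–0–3 form a cycle, so G is not a tree and its treewidth is at least 2. The upper and lower bounds meet at 2, so that is the treewidth.

Treewidth 2.
One optimal decomposition is:
Bags: B1 = {0, 2, 3}  B2 = {0, 2, 5}  B3 = {0, 4, 5}  B4 = {1, 4, 5}
Tree: B1–B2, B2–B3, B3–B4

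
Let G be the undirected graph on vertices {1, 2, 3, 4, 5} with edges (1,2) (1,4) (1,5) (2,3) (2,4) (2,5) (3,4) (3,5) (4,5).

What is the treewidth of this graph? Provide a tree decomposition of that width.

Treewidth 3.
Bags: B1 = {2, 3, 4, 5}  B2 = {1, 2, 4, 5}
Tree: B1–B2

Every bag has size at most 4, so the width is 4 − 1 = 3 and tw(G) ≤ 3. For the lower bound, the 4 vertices {1, 2, 4, 5} are pairwise adjacent, and any tree decomposition puts a clique entirely inside one bag — forcing width ≥ 3. Therefore the treewidth is 3.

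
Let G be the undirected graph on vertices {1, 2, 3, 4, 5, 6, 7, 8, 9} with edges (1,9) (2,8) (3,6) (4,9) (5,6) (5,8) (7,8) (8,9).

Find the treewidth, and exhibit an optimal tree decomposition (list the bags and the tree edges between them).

Each bag holds 2 vertices, so the decomposition has width 1, which upper-bounds the treewidth. Since G has at least one edge (e.g. 5–8), it is not an edgeless graph, so tw(G) ≥ 1. Therefore the treewidth is 1.

Treewidth 1.
One such decomposition:
Bags: B1 = {5, 8}  B2 = {8, 9}  B3 = {7, 8}  B4 = {5, 6}  B5 = {3, 6}  B6 = {4, 9}  B7 = {1, 9}  B8 = {2, 8}
Tree: B1–B2, B2–B3, B1–B4, B4–B5, B2–B6, B2–B7, B2–B8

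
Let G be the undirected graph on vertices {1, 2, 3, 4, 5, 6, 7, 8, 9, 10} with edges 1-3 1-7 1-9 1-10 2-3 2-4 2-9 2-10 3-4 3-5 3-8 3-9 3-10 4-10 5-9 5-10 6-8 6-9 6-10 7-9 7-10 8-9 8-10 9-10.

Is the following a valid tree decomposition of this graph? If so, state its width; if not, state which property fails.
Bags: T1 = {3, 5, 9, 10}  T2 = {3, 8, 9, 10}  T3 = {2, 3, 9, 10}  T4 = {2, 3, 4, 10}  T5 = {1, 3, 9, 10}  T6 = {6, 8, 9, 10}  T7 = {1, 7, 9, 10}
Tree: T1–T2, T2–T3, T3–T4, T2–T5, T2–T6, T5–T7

Every vertex of G appears in some bag (union = {1, 2, 3, 4, 5, 6, 7, 8, 9, 10}); every edge is covered by a bag; and for each vertex v the set of bags containing v is connected in the bag tree. The decomposition is therefore valid. The largest bag has 4 vertices, so the width is 3.

Yes; width 3.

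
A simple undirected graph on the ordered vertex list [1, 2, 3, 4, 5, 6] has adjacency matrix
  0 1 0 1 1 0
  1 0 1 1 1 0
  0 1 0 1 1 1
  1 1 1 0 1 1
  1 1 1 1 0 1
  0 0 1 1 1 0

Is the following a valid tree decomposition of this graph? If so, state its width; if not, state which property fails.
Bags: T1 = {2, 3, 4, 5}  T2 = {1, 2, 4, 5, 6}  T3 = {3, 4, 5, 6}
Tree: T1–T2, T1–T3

A tree decomposition must satisfy three properties: every vertex lies in some bag; for every edge, both endpoints lie together in some bag; and for every vertex, the bags containing it form a connected subtree. Here bags containing vertex 6 are not connected in the tree, so the decomposition is invalid.

No — bags containing vertex 6 are not connected in the tree.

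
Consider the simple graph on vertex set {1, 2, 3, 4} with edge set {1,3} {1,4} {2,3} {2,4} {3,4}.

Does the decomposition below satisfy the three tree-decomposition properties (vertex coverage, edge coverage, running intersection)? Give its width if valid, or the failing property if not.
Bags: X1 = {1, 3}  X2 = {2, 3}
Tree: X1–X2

No — vertex 4 appears in no bag.

A tree decomposition must satisfy three properties: every vertex lies in some bag; for every edge, both endpoints lie together in some bag; and for every vertex, the bags containing it form a connected subtree. Here vertex 4 appears in no bag, so the decomposition is invalid.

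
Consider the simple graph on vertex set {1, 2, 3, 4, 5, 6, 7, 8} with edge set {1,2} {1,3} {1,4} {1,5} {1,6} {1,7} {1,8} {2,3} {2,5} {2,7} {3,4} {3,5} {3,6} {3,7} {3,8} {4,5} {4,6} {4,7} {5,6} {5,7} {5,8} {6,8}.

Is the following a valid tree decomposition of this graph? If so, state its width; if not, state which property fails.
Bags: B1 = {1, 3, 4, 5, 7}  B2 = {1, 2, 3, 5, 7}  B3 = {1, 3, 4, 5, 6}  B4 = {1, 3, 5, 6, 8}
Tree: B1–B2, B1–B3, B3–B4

Yes; width 4.

Every vertex of G appears in some bag (union = {1, 2, 3, 4, 5, 6, 7, 8}); every edge is covered by a bag; and for each vertex v the set of bags containing v is connected in the bag tree. The decomposition is therefore valid. The largest bag has 5 vertices, so the width is 4.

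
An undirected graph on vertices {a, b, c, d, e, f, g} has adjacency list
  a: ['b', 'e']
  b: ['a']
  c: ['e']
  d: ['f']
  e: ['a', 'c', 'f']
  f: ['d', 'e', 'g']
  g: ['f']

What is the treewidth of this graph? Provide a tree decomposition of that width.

Treewidth 1.
Bags: B1 = {a, e}  B2 = {a, b}  B3 = {e, f}  B4 = {f, g}  B5 = {c, e}  B6 = {d, f}
Tree: B1–B2, B1–B3, B3–B4, B3–B5, B4–B6

Each bag holds 2 vertices, so the decomposition has width 1, which upper-bounds the treewidth. Since G has at least one edge (e.g. a–e), it is not an edgeless graph, so tw(G) ≥ 1. Combining the bounds, tw(G) = 1.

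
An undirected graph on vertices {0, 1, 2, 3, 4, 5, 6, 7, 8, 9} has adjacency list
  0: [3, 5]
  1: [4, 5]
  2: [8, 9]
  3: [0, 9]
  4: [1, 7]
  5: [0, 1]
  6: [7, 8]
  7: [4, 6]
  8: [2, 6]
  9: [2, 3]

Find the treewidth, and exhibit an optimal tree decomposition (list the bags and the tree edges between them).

Treewidth 2.
One optimal decomposition is:
Bags: B1 = {0, 1, 5}  B2 = {0, 1, 4}  B3 = {0, 4, 7}  B4 = {0, 6, 7}  B5 = {0, 6, 8}  B6 = {0, 2, 8}  B7 = {0, 2, 9}  B8 = {0, 3, 9}
Tree: B1–B2, B2–B3, B3–B4, B4–B5, B5–B6, B6–B7, B7–B8

Each bag holds 3 vertices, so the decomposition has width 2, which upper-bounds the treewidth. For the lower bound, G contains the cycle 0–5–1–4–7–6–8–2–9–3–0, so G is not a forest; only forests have treewidth ≤ 1, hence tw(G) ≥ 2. The upper and lower bounds meet at 2, so that is the treewidth.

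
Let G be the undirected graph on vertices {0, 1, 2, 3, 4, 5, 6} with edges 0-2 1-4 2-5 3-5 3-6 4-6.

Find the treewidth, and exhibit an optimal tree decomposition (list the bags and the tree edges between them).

The largest bag has 2 vertices, giving width 1; this decomposition certifies tw(G) ≤ 1. Since G has at least one edge (e.g. 1–4), it is not an edgeless graph, so tw(G) ≥ 1. Hence tw(G) = 1 exactly.

Treewidth 1.
One optimal decomposition is:
Bags: B1 = {1, 4}  B2 = {4, 6}  B3 = {3, 6}  B4 = {3, 5}  B5 = {2, 5}  B6 = {0, 2}
Tree: B1–B2, B2–B3, B3–B4, B4–B5, B5–B6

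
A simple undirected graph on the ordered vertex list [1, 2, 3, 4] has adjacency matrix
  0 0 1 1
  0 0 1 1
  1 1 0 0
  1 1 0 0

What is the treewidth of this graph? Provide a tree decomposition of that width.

Each bag holds 3 vertices, so the decomposition has width 2, which upper-bounds the treewidth. Since 2–4–1–3–2 is a cycle in G, G is not acyclic. Forests are exactly the graphs of treewidth ≤ 1, so tw(G) ≥ 2. The upper and lower bounds meet at 2, so that is the treewidth.

Treewidth 2.
One such decomposition:
Bags: B1 = {1, 2, 4}  B2 = {1, 2, 3}
Tree: B1–B2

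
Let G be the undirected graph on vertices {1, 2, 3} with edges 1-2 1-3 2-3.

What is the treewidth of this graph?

A width-2 tree decomposition is:
Bags: B1 = {1, 2, 3}
Tree: (single bag)
A single bag containing all 3 vertices is trivially a valid decomposition of width 2. Conversely, {1, 2, 3} is a clique of size 3, and the vertices of any clique must share a bag in every tree decomposition; so some bag has ≥ 3 vertices and tw(G) ≥ 2. Hence tw(G) = 2 exactly.

2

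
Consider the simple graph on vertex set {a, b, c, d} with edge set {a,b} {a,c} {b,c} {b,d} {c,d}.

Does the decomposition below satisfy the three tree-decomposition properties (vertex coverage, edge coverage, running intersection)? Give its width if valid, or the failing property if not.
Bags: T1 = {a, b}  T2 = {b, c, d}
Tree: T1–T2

A tree decomposition must satisfy three properties: every vertex lies in some bag; for every edge, both endpoints lie together in some bag; and for every vertex, the bags containing it form a connected subtree. Here edge (c,a) lies in no bag, so the decomposition is invalid.

No — edge (c,a) lies in no bag.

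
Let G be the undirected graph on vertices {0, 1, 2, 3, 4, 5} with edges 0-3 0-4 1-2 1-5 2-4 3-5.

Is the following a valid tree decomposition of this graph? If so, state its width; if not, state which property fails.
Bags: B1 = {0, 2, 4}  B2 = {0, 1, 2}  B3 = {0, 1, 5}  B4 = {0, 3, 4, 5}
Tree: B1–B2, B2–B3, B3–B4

No — bags containing vertex 4 are not connected in the tree.

A tree decomposition must satisfy three properties: every vertex lies in some bag; for every edge, both endpoints lie together in some bag; and for every vertex, the bags containing it form a connected subtree. Here bags containing vertex 4 are not connected in the tree, so the decomposition is invalid.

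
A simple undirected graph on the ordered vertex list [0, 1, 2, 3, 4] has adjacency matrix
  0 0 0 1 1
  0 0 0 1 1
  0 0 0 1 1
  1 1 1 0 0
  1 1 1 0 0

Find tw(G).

2

A width-2 tree decomposition is:
Bags: B1 = {1, 3, 4}  B2 = {2, 3, 4}  B3 = {0, 3, 4}
Tree: B1–B2, B2–B3
Each bag holds 3 vertices, so the decomposition has width 2, which upper-bounds the treewidth. Since 1–4–2–3–1 is a cycle in G, G is not acyclic. Forests are exactly the graphs of treewidth ≤ 1, so tw(G) ≥ 2. Therefore the treewidth is 2.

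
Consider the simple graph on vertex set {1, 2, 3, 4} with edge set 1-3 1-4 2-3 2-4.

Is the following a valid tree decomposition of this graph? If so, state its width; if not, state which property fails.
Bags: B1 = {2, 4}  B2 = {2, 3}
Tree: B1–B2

A tree decomposition must satisfy three properties: every vertex lies in some bag; for every edge, both endpoints lie together in some bag; and for every vertex, the bags containing it form a connected subtree. Here vertex 1 appears in no bag, so the decomposition is invalid.

No — vertex 1 appears in no bag.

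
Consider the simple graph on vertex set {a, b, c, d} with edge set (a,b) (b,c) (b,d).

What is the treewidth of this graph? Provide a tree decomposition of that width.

Every bag has size at most 2, so the width is 2 − 1 = 1 and tw(G) ≤ 1. G has an edge, so its treewidth is at least 1. Combining the bounds, tw(G) = 1.

Treewidth 1.
One optimal decomposition is:
Bags: B1 = {b, d}  B2 = {a, b}  B3 = {b, c}
Tree: B1–B2, B2–B3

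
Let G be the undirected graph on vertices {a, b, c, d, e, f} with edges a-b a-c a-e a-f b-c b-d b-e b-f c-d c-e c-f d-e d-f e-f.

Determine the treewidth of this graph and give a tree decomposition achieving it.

Treewidth 4.
One optimal decomposition is:
Bags: B1 = {a, b, c, e, f}  B2 = {b, c, d, e, f}
Tree: B1–B2

Every bag has size at most 5, so the width is 5 − 1 = 4 and tw(G) ≤ 4. On the other hand G contains the 5-clique {b, c, d, e, f}. A clique must lie in a single bag of any decomposition, so no decomposition can have width below 4. Hence tw(G) = 4 exactly.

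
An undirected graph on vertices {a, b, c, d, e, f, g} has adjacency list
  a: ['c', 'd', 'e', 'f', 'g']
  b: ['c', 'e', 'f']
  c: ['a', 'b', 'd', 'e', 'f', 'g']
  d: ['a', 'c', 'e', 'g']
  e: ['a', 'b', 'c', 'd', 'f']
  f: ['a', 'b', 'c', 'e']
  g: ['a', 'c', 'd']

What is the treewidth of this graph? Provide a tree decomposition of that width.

Every bag has size at most 4, so the width is 4 − 1 = 3 and tw(G) ≤ 3. On the other hand G contains the 4-clique {a, c, d, g}. A clique must lie in a single bag of any decomposition, so no decomposition can have width below 3. The upper and lower bounds meet at 3, so that is the treewidth.

Treewidth 3.
One such decomposition:
Bags: B1 = {a, c, e, f}  B2 = {a, c, d, e}  B3 = {a, c, d, g}  B4 = {b, c, e, f}
Tree: B1–B2, B2–B3, B1–B4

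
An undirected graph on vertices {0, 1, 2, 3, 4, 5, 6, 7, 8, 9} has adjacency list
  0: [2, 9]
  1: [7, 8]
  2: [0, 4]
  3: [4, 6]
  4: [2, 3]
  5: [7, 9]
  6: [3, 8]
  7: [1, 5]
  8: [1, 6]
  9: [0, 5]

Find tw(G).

2

A width-2 tree decomposition is:
Bags: B1 = {5, 7, 9}  B2 = {1, 7, 9}  B3 = {1, 8, 9}  B4 = {6, 8, 9}  B5 = {3, 6, 9}  B6 = {3, 4, 9}  B7 = {2, 4, 9}  B8 = {0, 2, 9}
Tree: B1–B2, B2–B3, B3–B4, B4–B5, B5–B6, B6–B7, B7–B8
Every bag has size at most 3, so the width is 3 − 1 = 2 and tw(G) ≤ 2. The edges 9–5–7–1–8–6–3–4–2–0–9 form a cycle, so G is not a tree and its treewidth is at least 2. Combining the bounds, tw(G) = 2.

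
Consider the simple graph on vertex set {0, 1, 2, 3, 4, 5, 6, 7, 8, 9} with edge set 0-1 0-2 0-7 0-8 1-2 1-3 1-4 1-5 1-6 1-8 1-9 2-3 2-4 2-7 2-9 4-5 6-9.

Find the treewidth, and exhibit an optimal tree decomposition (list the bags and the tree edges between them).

The largest bag has 3 vertices, giving width 2; this decomposition certifies tw(G) ≤ 2. Conversely, {0, 1, 8} is a clique of size 3, and the vertices of any clique must share a bag in every tree decomposition; so some bag has ≥ 3 vertices and tw(G) ≥ 2. Hence tw(G) = 2 exactly.

Treewidth 2.
One such decomposition:
Bags: B1 = {0, 1, 2}  B2 = {1, 2, 9}  B3 = {1, 2, 4}  B4 = {1, 2, 3}  B5 = {0, 1, 8}  B6 = {1, 6, 9}  B7 = {1, 4, 5}  B8 = {0, 2, 7}
Tree: B1–B2, B1–B3, B3–B4, B1–B5, B2–B6, B3–B7, B1–B8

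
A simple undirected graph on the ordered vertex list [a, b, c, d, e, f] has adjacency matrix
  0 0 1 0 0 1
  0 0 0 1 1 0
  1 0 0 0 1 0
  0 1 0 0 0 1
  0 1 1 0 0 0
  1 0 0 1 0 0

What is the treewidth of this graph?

2

A width-2 tree decomposition is:
Bags: B1 = {b, d, e}  B2 = {d, e, f}  B3 = {a, e, f}  B4 = {a, c, e}
Tree: B1–B2, B2–B3, B3–B4
The largest bag has 3 vertices, giving width 2; this decomposition certifies tw(G) ≤ 2. The edges e–b–d–f–a–c–e form a cycle, so G is not a tree and its treewidth is at least 2. Therefore the treewidth is 2.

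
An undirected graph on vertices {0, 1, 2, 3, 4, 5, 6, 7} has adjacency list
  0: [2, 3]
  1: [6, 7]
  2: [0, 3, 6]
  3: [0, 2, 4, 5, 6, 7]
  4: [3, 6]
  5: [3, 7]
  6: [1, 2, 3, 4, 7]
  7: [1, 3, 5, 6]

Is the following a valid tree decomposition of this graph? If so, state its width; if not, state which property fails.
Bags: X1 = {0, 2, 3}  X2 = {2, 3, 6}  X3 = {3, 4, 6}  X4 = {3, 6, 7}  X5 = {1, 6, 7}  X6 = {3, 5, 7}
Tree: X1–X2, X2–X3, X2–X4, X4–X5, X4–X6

Yes; width 2.

Every vertex of G appears in some bag (union = {0, 1, 2, 3, 4, 5, 6, 7}); every edge is covered by a bag; and for each vertex v the set of bags containing v is connected in the bag tree. The decomposition is therefore valid. The largest bag has 3 vertices, so the width is 2.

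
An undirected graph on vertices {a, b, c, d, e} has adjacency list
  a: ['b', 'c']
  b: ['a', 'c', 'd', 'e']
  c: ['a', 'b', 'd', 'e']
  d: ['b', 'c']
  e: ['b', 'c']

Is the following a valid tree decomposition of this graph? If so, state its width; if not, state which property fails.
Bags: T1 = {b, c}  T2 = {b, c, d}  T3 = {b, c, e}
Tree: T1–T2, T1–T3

A tree decomposition must satisfy three properties: every vertex lies in some bag; for every edge, both endpoints lie together in some bag; and for every vertex, the bags containing it form a connected subtree. Here vertex a appears in no bag, so the decomposition is invalid.

No — vertex a appears in no bag.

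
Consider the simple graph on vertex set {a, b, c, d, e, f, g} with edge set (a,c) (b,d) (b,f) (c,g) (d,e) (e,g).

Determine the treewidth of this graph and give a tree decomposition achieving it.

Every bag has size at most 2, so the width is 2 − 1 = 1 and tw(G) ≤ 1. Any graph with an edge has treewidth ≥ 1, and G has the edge a–c. Hence tw(G) = 1 exactly.

Treewidth 1.
One optimal decomposition is:
Bags: B1 = {a, c}  B2 = {c, g}  B3 = {e, g}  B4 = {d, e}  B5 = {b, d}  B6 = {b, f}
Tree: B1–B2, B2–B3, B3–B4, B4–B5, B5–B6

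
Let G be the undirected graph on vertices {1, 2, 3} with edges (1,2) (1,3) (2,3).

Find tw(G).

2

A width-2 tree decomposition is:
Bags: B1 = {1, 2, 3}
Tree: (single bag)
With just one bag of size 3, the width is 3 − 1 = 2, so tw(G) ≤ 2. Conversely, {1, 2, 3} is a clique of size 3, and the vertices of any clique must share a bag in every tree decomposition; so some bag has ≥ 3 vertices and tw(G) ≥ 2. The upper and lower bounds meet at 2, so that is the treewidth.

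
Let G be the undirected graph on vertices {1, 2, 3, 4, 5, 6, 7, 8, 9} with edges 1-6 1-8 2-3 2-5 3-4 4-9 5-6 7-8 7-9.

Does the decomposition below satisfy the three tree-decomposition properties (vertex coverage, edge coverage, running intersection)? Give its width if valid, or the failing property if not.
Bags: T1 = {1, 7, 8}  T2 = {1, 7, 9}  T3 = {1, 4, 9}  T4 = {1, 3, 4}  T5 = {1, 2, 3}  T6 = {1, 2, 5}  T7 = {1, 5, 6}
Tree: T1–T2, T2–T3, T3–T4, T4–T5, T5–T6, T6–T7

Yes; width 2.

Checking the three conditions: (i) the bags cover all of {1, 2, 3, 4, 5, 6, 7, 8, 9}; (ii) for each edge, some bag contains both endpoints; (iii) the bags containing any fixed vertex form a subtree. All hold, so the decomposition is valid with width 3 − 1 = 2.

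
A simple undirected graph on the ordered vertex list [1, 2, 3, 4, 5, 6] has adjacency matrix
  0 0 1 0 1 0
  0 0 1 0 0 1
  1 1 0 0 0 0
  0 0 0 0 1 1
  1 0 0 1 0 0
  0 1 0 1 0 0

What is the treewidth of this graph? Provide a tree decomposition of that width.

Treewidth 2.
One optimal decomposition is:
Bags: B1 = {2, 3, 6}  B2 = {3, 4, 6}  B3 = {3, 4, 5}  B4 = {1, 3, 5}
Tree: B1–B2, B2–B3, B3–B4

Every bag has size at most 3, so the width is 3 − 1 = 2 and tw(G) ≤ 2. Since 3–2–6–4–5–1–3 is a cycle in G, G is not acyclic. Forests are exactly the graphs of treewidth ≤ 1, so tw(G) ≥ 2. Combining the bounds, tw(G) = 2.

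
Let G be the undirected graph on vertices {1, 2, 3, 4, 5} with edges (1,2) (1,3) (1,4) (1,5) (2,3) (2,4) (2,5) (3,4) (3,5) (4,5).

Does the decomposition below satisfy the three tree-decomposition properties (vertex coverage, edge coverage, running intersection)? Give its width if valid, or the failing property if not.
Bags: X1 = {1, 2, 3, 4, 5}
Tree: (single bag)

Vertex coverage: the bags together contain {1, 2, 3, 4, 5}, the full vertex set. Edge coverage: each edge of G has both endpoints in at least one bag. Running intersection: for every vertex, the bags containing it form a connected subtree. All three properties hold, so this is a valid tree decomposition of width max|bag| − 1 = 4, and hence tw(G) ≤ 4.

Yes; width 4.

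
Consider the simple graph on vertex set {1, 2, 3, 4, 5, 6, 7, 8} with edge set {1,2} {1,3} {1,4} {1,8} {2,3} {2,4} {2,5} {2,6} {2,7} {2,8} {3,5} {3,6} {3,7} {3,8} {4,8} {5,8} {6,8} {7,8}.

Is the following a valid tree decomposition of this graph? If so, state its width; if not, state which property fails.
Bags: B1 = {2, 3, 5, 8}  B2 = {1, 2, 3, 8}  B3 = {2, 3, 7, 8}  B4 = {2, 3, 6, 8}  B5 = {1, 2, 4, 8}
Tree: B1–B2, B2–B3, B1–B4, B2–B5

Yes; width 3.

Every vertex of G appears in some bag (union = {1, 2, 3, 4, 5, 6, 7, 8}); every edge is covered by a bag; and for each vertex v the set of bags containing v is connected in the bag tree. The decomposition is therefore valid. The largest bag has 4 vertices, so the width is 3.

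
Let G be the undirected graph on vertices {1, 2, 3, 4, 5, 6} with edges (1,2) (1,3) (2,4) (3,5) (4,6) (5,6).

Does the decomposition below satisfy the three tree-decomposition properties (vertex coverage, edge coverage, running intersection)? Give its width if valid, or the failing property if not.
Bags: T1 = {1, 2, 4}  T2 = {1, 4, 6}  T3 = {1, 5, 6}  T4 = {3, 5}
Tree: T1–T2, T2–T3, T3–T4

No — edge (1,3) lies in no bag.

A tree decomposition must satisfy three properties: every vertex lies in some bag; for every edge, both endpoints lie together in some bag; and for every vertex, the bags containing it form a connected subtree. Here edge (1,3) lies in no bag, so the decomposition is invalid.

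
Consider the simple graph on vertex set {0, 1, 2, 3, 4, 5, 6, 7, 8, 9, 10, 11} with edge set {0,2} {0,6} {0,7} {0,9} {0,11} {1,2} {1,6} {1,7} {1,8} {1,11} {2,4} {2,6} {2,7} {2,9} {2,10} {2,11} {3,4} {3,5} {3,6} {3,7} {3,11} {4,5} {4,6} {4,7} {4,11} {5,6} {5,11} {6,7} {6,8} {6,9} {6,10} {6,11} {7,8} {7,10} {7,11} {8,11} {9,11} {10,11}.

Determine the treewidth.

4

A width-4 tree decomposition is:
Bags: B1 = {2, 4, 6, 7, 11}  B2 = {1, 2, 6, 7, 11}  B3 = {0, 2, 6, 7, 11}  B4 = {0, 2, 6, 9, 11}  B5 = {3, 4, 6, 7, 11}  B6 = {1, 6, 7, 8, 11}  B7 = {3, 4, 5, 6, 11}  B8 = {2, 6, 7, 10, 11}
Tree: B1–B2, B1–B3, B3–B4, B1–B5, B2–B6, B5–B7, B1–B8
The largest bag has 5 vertices, giving width 4; this decomposition certifies tw(G) ≤ 4. Conversely, {0, 2, 6, 9, 11} is a clique of size 5, and the vertices of any clique must share a bag in every tree decomposition; so some bag has ≥ 5 vertices and tw(G) ≥ 4. Hence tw(G) = 4 exactly.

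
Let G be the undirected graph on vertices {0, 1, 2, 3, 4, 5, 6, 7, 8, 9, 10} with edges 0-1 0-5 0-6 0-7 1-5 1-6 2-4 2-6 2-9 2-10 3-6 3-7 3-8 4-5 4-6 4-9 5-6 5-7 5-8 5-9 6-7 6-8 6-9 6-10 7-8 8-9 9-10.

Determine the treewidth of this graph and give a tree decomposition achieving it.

Each bag holds 4 vertices, so the decomposition has width 3, which upper-bounds the treewidth. Conversely, {2, 6, 9, 10} is a clique of size 4, and the vertices of any clique must share a bag in every tree decomposition; so some bag has ≥ 4 vertices and tw(G) ≥ 3. Therefore the treewidth is 3.

Treewidth 3.
One such decomposition:
Bags: B1 = {5, 6, 7, 8}  B2 = {0, 5, 6, 7}  B3 = {5, 6, 8, 9}  B4 = {4, 5, 6, 9}  B5 = {0, 1, 5, 6}  B6 = {3, 6, 7, 8}  B7 = {2, 4, 6, 9}  B8 = {2, 6, 9, 10}
Tree: B1–B2, B1–B3, B3–B4, B2–B5, B1–B6, B4–B7, B7–B8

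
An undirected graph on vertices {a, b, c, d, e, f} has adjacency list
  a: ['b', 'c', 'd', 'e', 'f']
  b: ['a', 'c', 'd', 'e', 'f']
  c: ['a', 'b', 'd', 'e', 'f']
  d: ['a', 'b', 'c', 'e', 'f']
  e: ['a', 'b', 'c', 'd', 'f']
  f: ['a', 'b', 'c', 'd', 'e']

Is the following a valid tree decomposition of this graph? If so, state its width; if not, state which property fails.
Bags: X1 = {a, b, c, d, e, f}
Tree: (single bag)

Yes; width 5.

Vertex coverage: the bags together contain {a, b, c, d, e, f}, the full vertex set. Edge coverage: each edge of G has both endpoints in at least one bag. Running intersection: for every vertex, the bags containing it form a connected subtree. All three properties hold, so this is a valid tree decomposition of width max|bag| − 1 = 5, and hence tw(G) ≤ 5.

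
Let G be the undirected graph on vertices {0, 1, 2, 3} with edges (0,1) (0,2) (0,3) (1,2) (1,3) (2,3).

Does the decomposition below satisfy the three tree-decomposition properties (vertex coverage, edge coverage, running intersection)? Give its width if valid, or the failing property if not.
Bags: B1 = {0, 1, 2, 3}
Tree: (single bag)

Yes; width 3.

Checking the three conditions: (i) the bags cover all of {0, 1, 2, 3}; (ii) for each edge, some bag contains both endpoints; (iii) the bags containing any fixed vertex form a subtree. All hold, so the decomposition is valid with width 4 − 1 = 3.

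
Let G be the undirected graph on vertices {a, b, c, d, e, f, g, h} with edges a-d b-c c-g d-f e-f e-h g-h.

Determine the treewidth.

A width-1 tree decomposition is:
Bags: B1 = {a, d}  B2 = {d, f}  B3 = {e, f}  B4 = {e, h}  B5 = {g, h}  B6 = {c, g}  B7 = {b, c}
Tree: B1–B2, B2–B3, B3–B4, B4–B5, B5–B6, B6–B7
The largest bag has 2 vertices, giving width 1; this decomposition certifies tw(G) ≤ 1. Any graph with an edge has treewidth ≥ 1, and G has the edge a–d. Hence tw(G) = 1 exactly.

1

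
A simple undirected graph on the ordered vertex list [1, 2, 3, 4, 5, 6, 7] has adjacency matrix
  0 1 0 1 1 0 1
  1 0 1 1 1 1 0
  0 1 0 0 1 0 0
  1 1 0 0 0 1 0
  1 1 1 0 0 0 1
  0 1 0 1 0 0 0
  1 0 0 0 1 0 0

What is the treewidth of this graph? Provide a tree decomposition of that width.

Treewidth 2.
Bags: B1 = {1, 2, 5}  B2 = {1, 5, 7}  B3 = {1, 2, 4}  B4 = {2, 3, 5}  B5 = {2, 4, 6}
Tree: B1–B2, B1–B3, B1–B4, B3–B5

The largest bag has 3 vertices, giving width 2; this decomposition certifies tw(G) ≤ 2. For the lower bound, the 3 vertices {1, 2, 4} are pairwise adjacent, and any tree decomposition puts a clique entirely inside one bag — forcing width ≥ 2. Therefore the treewidth is 2.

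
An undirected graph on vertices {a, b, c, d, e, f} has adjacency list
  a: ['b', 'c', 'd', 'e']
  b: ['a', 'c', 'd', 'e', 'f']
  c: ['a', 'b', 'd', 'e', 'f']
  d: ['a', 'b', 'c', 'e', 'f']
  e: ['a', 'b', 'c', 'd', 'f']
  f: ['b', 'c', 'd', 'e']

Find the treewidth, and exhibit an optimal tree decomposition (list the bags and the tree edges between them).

Every bag has size at most 5, so the width is 5 − 1 = 4 and tw(G) ≤ 4. On the other hand G contains the 5-clique {b, c, d, e, f}. A clique must lie in a single bag of any decomposition, so no decomposition can have width below 4. Combining the bounds, tw(G) = 4.

Treewidth 4.
Bags: B1 = {b, c, d, e, f}  B2 = {a, b, c, d, e}
Tree: B1–B2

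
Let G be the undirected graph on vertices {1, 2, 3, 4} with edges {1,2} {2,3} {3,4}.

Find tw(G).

A width-1 tree decomposition is:
Bags: B1 = {3, 4}  B2 = {2, 3}  B3 = {1, 2}
Tree: B1–B2, B2–B3
The largest bag has 2 vertices, giving width 1; this decomposition certifies tw(G) ≤ 1. Since G has at least one edge (e.g. 4–3), it is not an edgeless graph, so tw(G) ≥ 1. Hence tw(G) = 1 exactly.

1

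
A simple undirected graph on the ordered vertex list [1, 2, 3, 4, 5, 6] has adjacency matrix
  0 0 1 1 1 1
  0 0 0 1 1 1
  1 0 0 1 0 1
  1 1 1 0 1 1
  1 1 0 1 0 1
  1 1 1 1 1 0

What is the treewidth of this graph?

3

A width-3 tree decomposition is:
Bags: B1 = {1, 4, 5, 6}  B2 = {1, 3, 4, 6}  B3 = {2, 4, 5, 6}
Tree: B1–B2, B1–B3
Each bag holds 4 vertices, so the decomposition has width 3, which upper-bounds the treewidth. For the lower bound, the 4 vertices {1, 3, 4, 6} are pairwise adjacent, and any tree decomposition puts a clique entirely inside one bag — forcing width ≥ 3. Therefore the treewidth is 3.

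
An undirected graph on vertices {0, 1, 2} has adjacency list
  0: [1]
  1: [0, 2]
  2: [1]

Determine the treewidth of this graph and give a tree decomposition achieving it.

Treewidth 1.
One such decomposition:
Bags: B1 = {0, 1}  B2 = {1, 2}
Tree: B1–B2

Each bag holds 2 vertices, so the decomposition has width 1, which upper-bounds the treewidth. Since G has at least one edge (e.g. 0–1), it is not an edgeless graph, so tw(G) ≥ 1. Combining the bounds, tw(G) = 1.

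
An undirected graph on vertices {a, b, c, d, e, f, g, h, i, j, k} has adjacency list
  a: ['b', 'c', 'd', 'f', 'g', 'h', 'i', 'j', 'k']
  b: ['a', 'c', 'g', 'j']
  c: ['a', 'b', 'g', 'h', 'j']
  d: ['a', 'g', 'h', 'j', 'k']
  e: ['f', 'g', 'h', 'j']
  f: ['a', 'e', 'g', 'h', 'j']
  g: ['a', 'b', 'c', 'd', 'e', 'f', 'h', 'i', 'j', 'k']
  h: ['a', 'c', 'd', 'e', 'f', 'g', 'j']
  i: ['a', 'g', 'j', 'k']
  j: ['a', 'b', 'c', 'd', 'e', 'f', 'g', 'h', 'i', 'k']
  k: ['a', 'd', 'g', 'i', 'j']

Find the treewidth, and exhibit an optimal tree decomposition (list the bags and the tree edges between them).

Treewidth 4.
Bags: B1 = {a, c, g, h, j}  B2 = {a, d, g, h, j}  B3 = {a, d, g, j, k}  B4 = {a, f, g, h, j}  B5 = {e, f, g, h, j}  B6 = {a, b, c, g, j}  B7 = {a, g, i, j, k}
Tree: B1–B2, B2–B3, B2–B4, B4–B5, B1–B6, B3–B7

The largest bag has 5 vertices, giving width 4; this decomposition certifies tw(G) ≤ 4. On the other hand G contains the 5-clique {e, f, g, h, j}. A clique must lie in a single bag of any decomposition, so no decomposition can have width below 4. Therefore the treewidth is 4.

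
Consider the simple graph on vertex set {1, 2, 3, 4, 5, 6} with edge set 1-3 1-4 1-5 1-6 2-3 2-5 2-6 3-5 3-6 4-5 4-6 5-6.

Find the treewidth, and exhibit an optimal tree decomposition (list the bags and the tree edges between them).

The largest bag has 4 vertices, giving width 3; this decomposition certifies tw(G) ≤ 3. On the other hand G contains the 4-clique {1, 3, 5, 6}. A clique must lie in a single bag of any decomposition, so no decomposition can have width below 3. Hence tw(G) = 3 exactly.

Treewidth 3.
Bags: B1 = {1, 3, 5, 6}  B2 = {2, 3, 5, 6}  B3 = {1, 4, 5, 6}
Tree: B1–B2, B1–B3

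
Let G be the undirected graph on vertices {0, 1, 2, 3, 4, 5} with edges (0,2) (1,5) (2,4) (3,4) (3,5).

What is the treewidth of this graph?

A width-1 tree decomposition is:
Bags: B1 = {0, 2}  B2 = {2, 4}  B3 = {3, 4}  B4 = {3, 5}  B5 = {1, 5}
Tree: B1–B2, B2–B3, B3–B4, B4–B5
Every bag has size at most 2, so the width is 2 − 1 = 1 and tw(G) ≤ 1. Any graph with an edge has treewidth ≥ 1, and G has the edge 0–2. Therefore the treewidth is 1.

1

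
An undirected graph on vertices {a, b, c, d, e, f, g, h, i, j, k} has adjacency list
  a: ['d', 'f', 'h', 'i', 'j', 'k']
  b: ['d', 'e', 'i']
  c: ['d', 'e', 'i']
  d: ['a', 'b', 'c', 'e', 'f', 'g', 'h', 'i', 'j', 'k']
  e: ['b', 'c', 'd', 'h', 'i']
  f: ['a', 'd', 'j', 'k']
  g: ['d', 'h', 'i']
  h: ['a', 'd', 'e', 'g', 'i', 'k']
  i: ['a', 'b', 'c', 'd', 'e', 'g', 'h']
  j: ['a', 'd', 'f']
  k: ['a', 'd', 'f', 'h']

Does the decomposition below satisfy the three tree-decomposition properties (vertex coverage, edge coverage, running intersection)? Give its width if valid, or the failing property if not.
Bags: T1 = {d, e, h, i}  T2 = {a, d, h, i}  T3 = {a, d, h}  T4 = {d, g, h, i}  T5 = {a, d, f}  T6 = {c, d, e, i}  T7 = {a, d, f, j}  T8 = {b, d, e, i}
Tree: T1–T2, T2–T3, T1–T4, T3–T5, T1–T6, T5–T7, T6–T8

A tree decomposition must satisfy three properties: every vertex lies in some bag; for every edge, both endpoints lie together in some bag; and for every vertex, the bags containing it form a connected subtree. Here vertex k appears in no bag, so the decomposition is invalid.

No — vertex k appears in no bag.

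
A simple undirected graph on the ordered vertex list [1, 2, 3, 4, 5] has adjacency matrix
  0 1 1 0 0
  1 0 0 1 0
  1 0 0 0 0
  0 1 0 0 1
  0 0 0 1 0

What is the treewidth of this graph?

A width-1 tree decomposition is:
Bags: B1 = {1, 3}  B2 = {1, 2}  B3 = {2, 4}  B4 = {4, 5}
Tree: B1–B2, B2–B3, B3–B4
The largest bag has 2 vertices, giving width 1; this decomposition certifies tw(G) ≤ 1. Any graph with an edge has treewidth ≥ 1, and G has the edge 3–1. Combining the bounds, tw(G) = 1.

1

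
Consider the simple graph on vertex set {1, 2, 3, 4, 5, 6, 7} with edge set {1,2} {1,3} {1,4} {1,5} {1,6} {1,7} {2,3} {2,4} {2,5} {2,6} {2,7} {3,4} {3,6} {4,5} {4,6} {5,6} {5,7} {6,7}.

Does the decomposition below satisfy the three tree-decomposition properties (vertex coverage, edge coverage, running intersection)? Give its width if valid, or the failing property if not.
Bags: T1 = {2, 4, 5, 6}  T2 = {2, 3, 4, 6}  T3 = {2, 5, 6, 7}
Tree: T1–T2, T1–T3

A tree decomposition must satisfy three properties: every vertex lies in some bag; for every edge, both endpoints lie together in some bag; and for every vertex, the bags containing it form a connected subtree. Here vertex 1 appears in no bag, so the decomposition is invalid.

No — vertex 1 appears in no bag.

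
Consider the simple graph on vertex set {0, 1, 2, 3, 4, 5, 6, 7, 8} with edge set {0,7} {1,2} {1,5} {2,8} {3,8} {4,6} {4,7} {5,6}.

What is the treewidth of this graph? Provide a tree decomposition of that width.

Treewidth 1.
One such decomposition:
Bags: B1 = {0, 7}  B2 = {4, 7}  B3 = {4, 6}  B4 = {5, 6}  B5 = {1, 5}  B6 = {1, 2}  B7 = {2, 8}  B8 = {3, 8}
Tree: B1–B2, B2–B3, B3–B4, B4–B5, B5–B6, B6–B7, B7–B8

Every bag has size at most 2, so the width is 2 − 1 = 1 and tw(G) ≤ 1. Since G has at least one edge (e.g. 0–7), it is not an edgeless graph, so tw(G) ≥ 1. Therefore the treewidth is 1.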